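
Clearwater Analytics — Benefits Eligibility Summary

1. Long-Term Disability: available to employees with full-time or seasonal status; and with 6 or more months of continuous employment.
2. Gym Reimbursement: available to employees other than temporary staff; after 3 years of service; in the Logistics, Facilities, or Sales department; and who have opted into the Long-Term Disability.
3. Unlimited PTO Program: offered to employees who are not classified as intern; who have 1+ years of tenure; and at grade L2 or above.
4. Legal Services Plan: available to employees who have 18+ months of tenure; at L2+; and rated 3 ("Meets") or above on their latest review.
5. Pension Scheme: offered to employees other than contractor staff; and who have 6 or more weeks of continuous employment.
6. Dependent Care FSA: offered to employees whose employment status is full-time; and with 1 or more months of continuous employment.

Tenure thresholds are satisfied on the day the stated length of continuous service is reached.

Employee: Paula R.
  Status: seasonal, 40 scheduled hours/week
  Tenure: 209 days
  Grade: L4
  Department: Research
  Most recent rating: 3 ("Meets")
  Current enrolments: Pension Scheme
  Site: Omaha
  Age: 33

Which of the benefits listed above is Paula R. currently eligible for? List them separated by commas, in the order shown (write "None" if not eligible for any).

Long-Term Disability, Pension Scheme

Long-Term Disability — status seasonal ✓; service 209 days ≥ 6 months (≈180 days) ✓ → eligible.
Gym Reimbursement — status seasonal ✓ (not excluded); service 209 days < 3 years (≈1095 days) ✗ → not eligible.
Unlimited PTO Program — status seasonal ✓ (not excluded); service 209 days < 1 year (≈365 days) ✗ → not eligible.
Legal Services Plan — service 209 days < 18 months (≈540 days) ✗ → not eligible.
Pension Scheme — status seasonal ✓ (not excluded); service 209 days ≥ 6 weeks (≈42 days) ✓ → eligible.
Dependent Care FSA — status seasonal ✗ (requires full-time) → not eligible.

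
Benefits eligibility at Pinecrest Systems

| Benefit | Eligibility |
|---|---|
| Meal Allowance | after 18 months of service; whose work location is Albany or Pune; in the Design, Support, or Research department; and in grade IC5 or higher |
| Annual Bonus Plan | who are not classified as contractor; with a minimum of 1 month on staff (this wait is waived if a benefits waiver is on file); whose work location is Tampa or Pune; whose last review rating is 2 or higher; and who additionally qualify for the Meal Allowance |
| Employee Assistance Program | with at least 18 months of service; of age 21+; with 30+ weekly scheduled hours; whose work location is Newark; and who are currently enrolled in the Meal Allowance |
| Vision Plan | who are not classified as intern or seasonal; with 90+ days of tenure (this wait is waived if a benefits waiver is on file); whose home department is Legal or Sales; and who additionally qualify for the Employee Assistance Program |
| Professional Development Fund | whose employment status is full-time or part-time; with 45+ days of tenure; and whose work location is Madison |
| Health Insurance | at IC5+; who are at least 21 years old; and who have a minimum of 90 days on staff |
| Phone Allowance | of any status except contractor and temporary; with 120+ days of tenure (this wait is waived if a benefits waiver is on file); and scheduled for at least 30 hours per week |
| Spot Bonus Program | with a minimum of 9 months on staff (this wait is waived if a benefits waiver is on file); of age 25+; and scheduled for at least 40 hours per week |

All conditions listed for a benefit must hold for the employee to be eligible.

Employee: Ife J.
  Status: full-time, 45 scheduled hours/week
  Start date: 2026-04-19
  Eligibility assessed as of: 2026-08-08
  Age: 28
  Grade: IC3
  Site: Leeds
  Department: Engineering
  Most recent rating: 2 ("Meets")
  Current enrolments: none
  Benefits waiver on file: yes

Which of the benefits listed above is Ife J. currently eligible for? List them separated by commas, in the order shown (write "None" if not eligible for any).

Phone Allowance, Spot Bonus Program

Service from 2026-04-19 to 2026-08-08: 111 days.
Meal Allowance — service 111 days < 18 months (≈540 days) ✗ → not eligible.
Annual Bonus Plan — status full-time ✓ (not excluded); benefits waiver on file ✓; site Leeds ✗ (not Tampa or Pune) → not eligible.
Employee Assistance Program — service 111 days < 18 months (≈540 days) ✗ → not eligible.
Vision Plan — status full-time ✓ (not excluded); benefits waiver on file ✓; dept Engineering ✗ → not eligible.
Professional Development Fund — status full-time ✓; service 111 days ≥ 45 days ✓; site Leeds ✗ (not Madison) → not eligible.
Health Insurance — grade IC3 < IC5 ✗ → not eligible.
Phone Allowance — status full-time ✓ (not excluded); benefits waiver on file ✓; 45 hrs/wk ≥ 30 ✓ → eligible.
Spot Bonus Program — benefits waiver on file ✓; age 28 ≥ 25 ✓; 45 hrs/wk ≥ 40 ✓ → eligible.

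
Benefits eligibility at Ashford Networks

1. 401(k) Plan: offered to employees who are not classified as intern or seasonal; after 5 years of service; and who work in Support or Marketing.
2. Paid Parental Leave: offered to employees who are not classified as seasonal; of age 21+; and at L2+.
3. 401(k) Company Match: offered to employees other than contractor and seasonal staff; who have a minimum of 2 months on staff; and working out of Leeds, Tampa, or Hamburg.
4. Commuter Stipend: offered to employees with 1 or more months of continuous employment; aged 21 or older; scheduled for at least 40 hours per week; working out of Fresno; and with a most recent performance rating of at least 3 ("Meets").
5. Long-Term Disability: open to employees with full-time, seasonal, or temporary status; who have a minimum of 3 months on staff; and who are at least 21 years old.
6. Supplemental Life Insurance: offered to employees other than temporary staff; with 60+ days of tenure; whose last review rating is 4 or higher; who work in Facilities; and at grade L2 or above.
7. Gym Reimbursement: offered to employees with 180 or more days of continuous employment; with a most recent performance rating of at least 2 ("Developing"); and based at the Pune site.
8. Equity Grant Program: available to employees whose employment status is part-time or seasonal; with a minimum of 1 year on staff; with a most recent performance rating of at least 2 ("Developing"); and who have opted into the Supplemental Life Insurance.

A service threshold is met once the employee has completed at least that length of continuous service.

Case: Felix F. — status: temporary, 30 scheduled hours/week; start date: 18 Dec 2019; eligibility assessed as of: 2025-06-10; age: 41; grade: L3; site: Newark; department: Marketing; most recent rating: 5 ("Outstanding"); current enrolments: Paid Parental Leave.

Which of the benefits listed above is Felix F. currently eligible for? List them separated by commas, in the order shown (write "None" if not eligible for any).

Service from 18 Dec 2019 to 2025-06-10: 2001 days.
401(k) Plan — status temporary ✓ (not excluded); service 2001 days ≥ 5 years (≈1825 days) ✓; dept Marketing ✓ → eligible.
Paid Parental Leave — status temporary ✓ (not excluded); age 41 ≥ 21 ✓; grade L3 ≥ L2 ✓ → eligible.
401(k) Company Match — status temporary ✓ (not excluded); service 2001 days ≥ 2 months (≈60 days) ✓; site Newark ✗ (not Leeds, Tampa, or Hamburg) → not eligible.
Commuter Stipend — service 2001 days ≥ 1 month (≈30 days) ✓; age 41 ≥ 21 ✓; 30 hrs/wk < 40 ✗ → not eligible.
Long-Term Disability — status temporary ✓; service 2001 days ≥ 3 months (≈90 days) ✓; age 41 ≥ 21 ✓ → eligible.
Supplemental Life Insurance — status temporary ✗ (excluded) → not eligible.
Gym Reimbursement — service 2001 days ≥ 180 days ✓; rating 5 ≥ 2 ✓; site Newark ✗ (not Pune) → not eligible.
Equity Grant Program — status temporary ✗ (requires part-time or seasonal) → not eligible.

401(k) Plan, Paid Parental Leave, Long-Term Disability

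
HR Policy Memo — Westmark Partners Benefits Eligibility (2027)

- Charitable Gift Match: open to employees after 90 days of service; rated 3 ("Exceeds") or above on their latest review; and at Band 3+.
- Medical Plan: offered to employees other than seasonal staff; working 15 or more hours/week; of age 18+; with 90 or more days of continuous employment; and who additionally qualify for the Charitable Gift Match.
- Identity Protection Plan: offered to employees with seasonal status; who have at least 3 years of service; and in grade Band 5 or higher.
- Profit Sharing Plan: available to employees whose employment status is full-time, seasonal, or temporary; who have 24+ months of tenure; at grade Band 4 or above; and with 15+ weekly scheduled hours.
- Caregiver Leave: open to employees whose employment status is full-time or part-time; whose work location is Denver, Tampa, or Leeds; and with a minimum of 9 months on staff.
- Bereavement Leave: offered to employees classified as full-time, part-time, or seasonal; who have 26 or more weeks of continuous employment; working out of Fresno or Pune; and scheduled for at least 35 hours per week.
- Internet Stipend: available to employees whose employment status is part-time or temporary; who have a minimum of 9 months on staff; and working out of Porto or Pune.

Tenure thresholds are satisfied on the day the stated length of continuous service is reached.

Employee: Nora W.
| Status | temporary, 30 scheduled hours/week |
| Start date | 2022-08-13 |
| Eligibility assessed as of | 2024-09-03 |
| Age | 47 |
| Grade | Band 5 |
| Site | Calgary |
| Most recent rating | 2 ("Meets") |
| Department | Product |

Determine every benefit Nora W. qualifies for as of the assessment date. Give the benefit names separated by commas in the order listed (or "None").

Profit Sharing Plan

Service from 2022-08-13 to 2024-09-03: 752 days.
Charitable Gift Match — service 752 days ≥ 90 days ✓; rating 2 < 3 ✗ → not eligible.
Medical Plan — status temporary ✓ (not excluded); 30 hrs/wk ≥ 15 ✓; age 47 ≥ 18 ✓; service 752 days ≥ 90 days ✓; not eligible for Charitable Gift Match ✗ → not eligible.
Identity Protection Plan — status temporary ✗ (requires seasonal) → not eligible.
Profit Sharing Plan — status temporary ✓; service 752 days ≥ 24 months (≈720 days) ✓; grade Band 5 ≥ Band 4 ✓; 30 hrs/wk ≥ 15 ✓ → eligible.
Caregiver Leave — status temporary ✗ (requires full-time or part-time) → not eligible.
Bereavement Leave — status temporary ✗ (requires full-time, part-time, or seasonal) → not eligible.
Internet Stipend — status temporary ✓; service 752 days ≥ 9 months (≈270 days) ✓; site Calgary ✗ (not Porto or Pune) → not eligible.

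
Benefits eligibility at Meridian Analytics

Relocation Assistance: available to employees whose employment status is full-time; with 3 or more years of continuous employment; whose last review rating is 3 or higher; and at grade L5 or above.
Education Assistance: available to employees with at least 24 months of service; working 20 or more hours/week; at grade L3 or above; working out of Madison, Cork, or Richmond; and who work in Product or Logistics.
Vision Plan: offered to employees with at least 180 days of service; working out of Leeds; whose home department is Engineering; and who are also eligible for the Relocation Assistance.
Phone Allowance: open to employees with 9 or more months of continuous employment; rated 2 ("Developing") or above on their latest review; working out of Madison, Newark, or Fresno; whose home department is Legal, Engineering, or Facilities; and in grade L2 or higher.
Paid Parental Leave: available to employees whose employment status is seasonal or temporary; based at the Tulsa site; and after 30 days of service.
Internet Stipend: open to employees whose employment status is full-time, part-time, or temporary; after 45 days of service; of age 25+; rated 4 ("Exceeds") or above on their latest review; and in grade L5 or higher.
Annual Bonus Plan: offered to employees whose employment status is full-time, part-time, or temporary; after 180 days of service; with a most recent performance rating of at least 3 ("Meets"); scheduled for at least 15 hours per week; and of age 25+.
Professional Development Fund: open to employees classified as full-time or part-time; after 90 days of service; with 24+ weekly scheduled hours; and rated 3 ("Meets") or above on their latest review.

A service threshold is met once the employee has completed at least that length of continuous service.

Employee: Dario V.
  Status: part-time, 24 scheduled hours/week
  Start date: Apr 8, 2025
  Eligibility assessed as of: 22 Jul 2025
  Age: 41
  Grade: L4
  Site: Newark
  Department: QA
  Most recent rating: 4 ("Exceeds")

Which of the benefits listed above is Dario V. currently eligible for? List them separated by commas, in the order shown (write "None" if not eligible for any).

Professional Development Fund

Service from Apr 8, 2025 to 22 Jul 2025: 105 days.
Relocation Assistance — status part-time ✗ (requires full-time) → not eligible.
Education Assistance — service 105 days < 24 months (≈720 days) ✗ → not eligible.
Vision Plan — service 105 days < 180 days ✗ → not eligible.
Phone Allowance — service 105 days < 9 months (≈270 days) ✗ → not eligible.
Paid Parental Leave — status part-time ✗ (requires seasonal or temporary) → not eligible.
Internet Stipend — status part-time ✓; service 105 days ≥ 45 days ✓; age 41 ≥ 25 ✓; rating 4 ≥ 4 ✓; grade L4 < L5 ✗ → not eligible.
Annual Bonus Plan — status part-time ✓; service 105 days < 180 days ✗ → not eligible.
Professional Development Fund — status part-time ✓; service 105 days ≥ 90 days ✓; 24 hrs/wk ≥ 24 ✓; rating 4 ≥ 3 ✓ → eligible.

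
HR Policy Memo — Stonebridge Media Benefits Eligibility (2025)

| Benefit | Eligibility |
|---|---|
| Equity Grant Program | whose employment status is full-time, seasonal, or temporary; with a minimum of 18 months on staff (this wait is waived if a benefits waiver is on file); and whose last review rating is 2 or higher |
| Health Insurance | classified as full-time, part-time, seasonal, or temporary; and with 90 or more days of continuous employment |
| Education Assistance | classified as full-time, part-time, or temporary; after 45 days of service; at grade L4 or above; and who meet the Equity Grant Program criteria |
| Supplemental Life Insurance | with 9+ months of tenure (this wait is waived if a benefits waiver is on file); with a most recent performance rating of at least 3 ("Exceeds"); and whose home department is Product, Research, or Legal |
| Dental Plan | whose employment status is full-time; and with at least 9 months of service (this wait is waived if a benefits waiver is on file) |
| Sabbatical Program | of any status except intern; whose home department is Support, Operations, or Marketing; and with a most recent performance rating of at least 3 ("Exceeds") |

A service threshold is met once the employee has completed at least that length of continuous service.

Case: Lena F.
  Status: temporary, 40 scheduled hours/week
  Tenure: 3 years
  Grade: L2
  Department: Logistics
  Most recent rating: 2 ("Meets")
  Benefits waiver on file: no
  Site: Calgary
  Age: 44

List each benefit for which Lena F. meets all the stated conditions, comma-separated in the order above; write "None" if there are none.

Equity Grant Program, Health Insurance

Equity Grant Program — status temporary ✓; no waiver, service 3 years ≥ 18 months (≈540 days) ✓; rating 2 ≥ 2 ✓ → eligible.
Health Insurance — status temporary ✓; service 3 years ≥ 90 days ✓ → eligible.
Education Assistance — status temporary ✓; service 3 years ≥ 45 days ✓; grade L2 < L4 ✗ → not eligible.
Supplemental Life Insurance — no waiver, service 3 years ≥ 9 months (≈270 days) ✓; rating 2 < 3 ✗ → not eligible.
Dental Plan — status temporary ✗ (requires full-time) → not eligible.
Sabbatical Program — status temporary ✓ (not excluded); dept Logistics ✗ → not eligible.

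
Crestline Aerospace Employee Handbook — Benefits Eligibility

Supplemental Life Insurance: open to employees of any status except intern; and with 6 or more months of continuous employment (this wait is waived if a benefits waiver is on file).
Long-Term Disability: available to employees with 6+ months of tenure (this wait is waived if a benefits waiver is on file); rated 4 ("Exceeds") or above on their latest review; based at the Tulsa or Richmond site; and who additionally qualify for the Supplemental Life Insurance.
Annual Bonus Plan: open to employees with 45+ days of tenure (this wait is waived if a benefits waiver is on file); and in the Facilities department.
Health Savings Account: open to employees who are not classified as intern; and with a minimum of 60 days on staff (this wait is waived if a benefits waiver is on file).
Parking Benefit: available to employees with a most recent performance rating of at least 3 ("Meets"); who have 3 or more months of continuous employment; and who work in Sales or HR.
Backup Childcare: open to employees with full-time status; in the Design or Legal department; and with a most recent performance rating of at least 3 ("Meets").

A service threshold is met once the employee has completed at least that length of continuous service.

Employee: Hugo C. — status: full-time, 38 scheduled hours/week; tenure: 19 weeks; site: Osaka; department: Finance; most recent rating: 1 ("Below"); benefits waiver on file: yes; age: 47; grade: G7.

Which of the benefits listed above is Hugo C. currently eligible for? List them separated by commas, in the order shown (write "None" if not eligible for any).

Supplemental Life Insurance, Health Savings Account

Supplemental Life Insurance — status full-time ✓ (not excluded); benefits waiver on file ✓ → eligible.
Long-Term Disability — benefits waiver on file ✓; rating 1 < 4 ✗ → not eligible.
Annual Bonus Plan — benefits waiver on file ✓; dept Finance ✗ → not eligible.
Health Savings Account — status full-time ✓ (not excluded); benefits waiver on file ✓ → eligible.
Parking Benefit — rating 1 < 3 ✗ → not eligible.
Backup Childcare — status full-time ✓; dept Finance ✗ → not eligible.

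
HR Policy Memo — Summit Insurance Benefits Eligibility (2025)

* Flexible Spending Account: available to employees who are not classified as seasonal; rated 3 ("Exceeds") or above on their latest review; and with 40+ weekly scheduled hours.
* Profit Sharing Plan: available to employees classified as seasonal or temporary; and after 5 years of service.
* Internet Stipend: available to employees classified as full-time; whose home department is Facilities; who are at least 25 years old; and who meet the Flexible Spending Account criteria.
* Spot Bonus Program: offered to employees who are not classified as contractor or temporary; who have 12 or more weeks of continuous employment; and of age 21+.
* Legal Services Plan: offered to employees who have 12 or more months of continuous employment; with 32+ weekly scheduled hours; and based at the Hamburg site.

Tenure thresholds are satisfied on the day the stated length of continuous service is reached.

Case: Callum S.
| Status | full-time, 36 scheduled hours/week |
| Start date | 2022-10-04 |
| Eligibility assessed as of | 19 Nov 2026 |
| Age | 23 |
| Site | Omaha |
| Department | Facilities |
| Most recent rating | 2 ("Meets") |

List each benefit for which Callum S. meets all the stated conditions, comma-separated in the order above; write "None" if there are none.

Service from 2022-10-04 to 19 Nov 2026: 1507 days.
Flexible Spending Account — status full-time ✓ (not excluded); rating 2 < 3 ✗ → not eligible.
Profit Sharing Plan — status full-time ✗ (requires seasonal or temporary) → not eligible.
Internet Stipend — status full-time ✓; dept Facilities ✓; age 23 < 25 ✗ → not eligible.
Spot Bonus Program — status full-time ✓ (not excluded); service 1507 days ≥ 12 weeks (≈84 days) ✓; age 23 ≥ 21 ✓ → eligible.
Legal Services Plan — service 1507 days ≥ 12 months (≈360 days) ✓; 36 hrs/wk ≥ 32 ✓; site Omaha ✗ (not Hamburg) → not eligible.

Spot Bonus Program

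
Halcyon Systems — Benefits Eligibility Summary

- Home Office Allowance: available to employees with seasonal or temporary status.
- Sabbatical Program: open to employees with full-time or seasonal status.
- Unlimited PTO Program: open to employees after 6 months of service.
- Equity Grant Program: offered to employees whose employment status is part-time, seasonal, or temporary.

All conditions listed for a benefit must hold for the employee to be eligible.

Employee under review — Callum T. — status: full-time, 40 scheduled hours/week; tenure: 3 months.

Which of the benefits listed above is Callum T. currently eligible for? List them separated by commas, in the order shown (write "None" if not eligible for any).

Home Office Allowance — status full-time ✗ (requires seasonal or temporary) → not eligible.
Sabbatical Program — status full-time ✓ → eligible.
Unlimited PTO Program — service 3 months < 6 months ✗ → not eligible.
Equity Grant Program — status full-time ✗ (requires part-time, seasonal, or temporary) → not eligible.

Sabbatical Program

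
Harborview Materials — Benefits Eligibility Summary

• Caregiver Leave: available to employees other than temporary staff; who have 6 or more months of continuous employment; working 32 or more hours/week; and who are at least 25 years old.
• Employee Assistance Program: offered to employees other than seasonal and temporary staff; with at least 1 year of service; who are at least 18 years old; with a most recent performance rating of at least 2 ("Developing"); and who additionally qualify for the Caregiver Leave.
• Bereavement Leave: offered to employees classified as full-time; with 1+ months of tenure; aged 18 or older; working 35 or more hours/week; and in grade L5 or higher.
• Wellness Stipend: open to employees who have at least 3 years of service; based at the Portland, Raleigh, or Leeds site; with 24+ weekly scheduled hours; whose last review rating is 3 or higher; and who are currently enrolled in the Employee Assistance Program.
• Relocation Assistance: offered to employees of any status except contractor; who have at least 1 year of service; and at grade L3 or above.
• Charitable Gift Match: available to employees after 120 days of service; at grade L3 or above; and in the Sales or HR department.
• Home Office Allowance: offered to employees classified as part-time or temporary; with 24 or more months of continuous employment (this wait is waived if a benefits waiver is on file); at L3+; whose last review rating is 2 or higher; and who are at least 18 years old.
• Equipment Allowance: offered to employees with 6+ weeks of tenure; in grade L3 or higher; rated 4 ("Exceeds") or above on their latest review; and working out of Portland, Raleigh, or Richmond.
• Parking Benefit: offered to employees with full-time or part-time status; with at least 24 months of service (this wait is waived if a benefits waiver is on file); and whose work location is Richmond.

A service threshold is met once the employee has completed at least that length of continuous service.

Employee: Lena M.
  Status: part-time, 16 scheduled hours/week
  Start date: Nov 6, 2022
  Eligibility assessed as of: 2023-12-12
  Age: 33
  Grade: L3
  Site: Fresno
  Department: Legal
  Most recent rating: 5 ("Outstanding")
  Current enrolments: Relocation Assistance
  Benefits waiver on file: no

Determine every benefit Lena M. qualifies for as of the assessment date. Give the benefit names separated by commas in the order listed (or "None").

Service from Nov 6, 2022 to 2023-12-12: 401 days.
Caregiver Leave — status part-time ✓ (not excluded); service 401 days ≥ 6 months (≈180 days) ✓; 16 hrs/wk < 32 ✗ → not eligible.
Employee Assistance Program — status part-time ✓ (not excluded); service 401 days ≥ 1 year (≈365 days) ✓; age 33 ≥ 18 ✓; rating 5 ≥ 2 ✓; not eligible for Caregiver Leave ✗ → not eligible.
Bereavement Leave — status part-time ✗ (requires full-time) → not eligible.
Wellness Stipend — service 401 days < 3 years (≈1095 days) ✗ → not eligible.
Relocation Assistance — status part-time ✓ (not excluded); service 401 days ≥ 1 year (≈365 days) ✓; grade L3 ≥ L3 ✓ → eligible.
Charitable Gift Match — service 401 days ≥ 120 days ✓; grade L3 ≥ L3 ✓; dept Legal ✗ → not eligible.
Home Office Allowance — status part-time ✓; no waiver, service 401 days < 24 months (≈720 days) ✗ → not eligible.
Equipment Allowance — service 401 days ≥ 6 weeks (≈42 days) ✓; grade L3 ≥ L3 ✓; rating 5 ≥ 4 ✓; site Fresno ✗ (not Portland, Raleigh, or Richmond) → not eligible.
Parking Benefit — status part-time ✓; no waiver, service 401 days < 24 months (≈720 days) ✗ → not eligible.

Relocation Assistance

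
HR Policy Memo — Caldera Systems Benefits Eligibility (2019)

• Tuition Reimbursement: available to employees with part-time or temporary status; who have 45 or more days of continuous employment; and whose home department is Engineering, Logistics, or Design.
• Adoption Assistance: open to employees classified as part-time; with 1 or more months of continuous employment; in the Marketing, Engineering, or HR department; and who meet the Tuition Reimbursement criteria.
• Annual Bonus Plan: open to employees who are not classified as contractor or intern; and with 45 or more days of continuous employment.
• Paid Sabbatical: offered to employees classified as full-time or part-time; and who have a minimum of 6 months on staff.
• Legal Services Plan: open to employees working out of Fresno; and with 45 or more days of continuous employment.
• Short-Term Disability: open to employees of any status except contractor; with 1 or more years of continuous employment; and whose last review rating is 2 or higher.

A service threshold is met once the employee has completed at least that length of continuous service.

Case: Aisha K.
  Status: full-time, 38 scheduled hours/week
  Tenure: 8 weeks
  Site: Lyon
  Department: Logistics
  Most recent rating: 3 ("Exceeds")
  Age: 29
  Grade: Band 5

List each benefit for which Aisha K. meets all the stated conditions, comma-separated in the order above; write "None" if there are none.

Annual Bonus Plan

Tuition Reimbursement — status full-time ✗ (requires part-time or temporary) → not eligible.
Adoption Assistance — status full-time ✗ (requires part-time) → not eligible.
Annual Bonus Plan — status full-time ✓ (not excluded); service 8 weeks ≥ 45 days ✓ → eligible.
Paid Sabbatical — status full-time ✓; service 8 weeks < 6 months (≈180 days) ✗ → not eligible.
Legal Services Plan — site Lyon ✗ (not Fresno) → not eligible.
Short-Term Disability — status full-time ✓ (not excluded); service 8 weeks < 1 year (≈365 days) ✗ → not eligible.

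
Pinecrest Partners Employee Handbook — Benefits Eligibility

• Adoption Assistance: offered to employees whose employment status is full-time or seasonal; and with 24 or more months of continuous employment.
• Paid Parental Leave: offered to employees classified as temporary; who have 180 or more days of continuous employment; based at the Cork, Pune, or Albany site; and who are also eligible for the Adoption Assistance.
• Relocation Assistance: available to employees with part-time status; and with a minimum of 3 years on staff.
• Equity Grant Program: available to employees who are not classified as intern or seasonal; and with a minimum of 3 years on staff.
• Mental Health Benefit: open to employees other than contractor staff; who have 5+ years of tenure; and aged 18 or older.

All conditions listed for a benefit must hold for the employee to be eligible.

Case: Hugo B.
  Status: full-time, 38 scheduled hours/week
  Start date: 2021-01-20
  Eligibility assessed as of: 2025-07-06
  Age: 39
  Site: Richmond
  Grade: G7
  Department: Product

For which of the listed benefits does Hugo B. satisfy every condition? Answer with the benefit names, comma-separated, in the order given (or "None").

Adoption Assistance, Equity Grant Program

Service from 2021-01-20 to 2025-07-06: 1628 days.
Adoption Assistance — status full-time ✓; service 1628 days ≥ 24 months (≈720 days) ✓ → eligible.
Paid Parental Leave — status full-time ✗ (requires temporary) → not eligible.
Relocation Assistance — status full-time ✗ (requires part-time) → not eligible.
Equity Grant Program — status full-time ✓ (not excluded); service 1628 days ≥ 3 years (≈1095 days) ✓ → eligible.
Mental Health Benefit — status full-time ✓ (not excluded); service 1628 days < 5 years (≈1825 days) ✗ → not eligible.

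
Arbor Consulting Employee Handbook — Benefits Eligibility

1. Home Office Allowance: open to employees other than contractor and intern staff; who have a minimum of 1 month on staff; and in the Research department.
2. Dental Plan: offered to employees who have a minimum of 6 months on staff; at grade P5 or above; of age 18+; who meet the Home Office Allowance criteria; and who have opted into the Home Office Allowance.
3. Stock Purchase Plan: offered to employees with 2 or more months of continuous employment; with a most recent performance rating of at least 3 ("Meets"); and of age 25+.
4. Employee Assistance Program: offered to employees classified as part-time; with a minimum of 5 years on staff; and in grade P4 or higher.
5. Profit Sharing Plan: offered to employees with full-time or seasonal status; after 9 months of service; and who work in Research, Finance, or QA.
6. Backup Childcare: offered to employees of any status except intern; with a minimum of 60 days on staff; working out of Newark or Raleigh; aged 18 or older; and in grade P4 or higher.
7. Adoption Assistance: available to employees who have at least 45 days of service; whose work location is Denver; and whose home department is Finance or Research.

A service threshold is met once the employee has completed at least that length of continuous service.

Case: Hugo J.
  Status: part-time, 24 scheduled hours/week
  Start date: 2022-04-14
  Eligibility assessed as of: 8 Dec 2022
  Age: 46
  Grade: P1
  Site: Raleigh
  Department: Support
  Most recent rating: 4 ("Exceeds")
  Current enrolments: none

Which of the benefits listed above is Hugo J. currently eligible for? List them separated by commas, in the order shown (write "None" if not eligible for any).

Stock Purchase Plan

Service from 2022-04-14 to 8 Dec 2022: 238 days.
Home Office Allowance — status part-time ✓ (not excluded); service 238 days ≥ 1 month (≈30 days) ✓; dept Support ✗ → not eligible.
Dental Plan — service 238 days ≥ 6 months (≈180 days) ✓; grade P1 < P5 ✗ → not eligible.
Stock Purchase Plan — service 238 days ≥ 2 months (≈60 days) ✓; rating 4 ≥ 3 ✓; age 46 ≥ 25 ✓ → eligible.
Employee Assistance Program — status part-time ✓; service 238 days < 5 years (≈1825 days) ✗ → not eligible.
Profit Sharing Plan — status part-time ✗ (requires full-time or seasonal) → not eligible.
Backup Childcare — status part-time ✓ (not excluded); service 238 days ≥ 60 days ✓; site Raleigh ✓; age 46 ≥ 18 ✓; grade P1 < P4 ✗ → not eligible.
Adoption Assistance — service 238 days ≥ 45 days ✓; site Raleigh ✗ (not Denver) → not eligible.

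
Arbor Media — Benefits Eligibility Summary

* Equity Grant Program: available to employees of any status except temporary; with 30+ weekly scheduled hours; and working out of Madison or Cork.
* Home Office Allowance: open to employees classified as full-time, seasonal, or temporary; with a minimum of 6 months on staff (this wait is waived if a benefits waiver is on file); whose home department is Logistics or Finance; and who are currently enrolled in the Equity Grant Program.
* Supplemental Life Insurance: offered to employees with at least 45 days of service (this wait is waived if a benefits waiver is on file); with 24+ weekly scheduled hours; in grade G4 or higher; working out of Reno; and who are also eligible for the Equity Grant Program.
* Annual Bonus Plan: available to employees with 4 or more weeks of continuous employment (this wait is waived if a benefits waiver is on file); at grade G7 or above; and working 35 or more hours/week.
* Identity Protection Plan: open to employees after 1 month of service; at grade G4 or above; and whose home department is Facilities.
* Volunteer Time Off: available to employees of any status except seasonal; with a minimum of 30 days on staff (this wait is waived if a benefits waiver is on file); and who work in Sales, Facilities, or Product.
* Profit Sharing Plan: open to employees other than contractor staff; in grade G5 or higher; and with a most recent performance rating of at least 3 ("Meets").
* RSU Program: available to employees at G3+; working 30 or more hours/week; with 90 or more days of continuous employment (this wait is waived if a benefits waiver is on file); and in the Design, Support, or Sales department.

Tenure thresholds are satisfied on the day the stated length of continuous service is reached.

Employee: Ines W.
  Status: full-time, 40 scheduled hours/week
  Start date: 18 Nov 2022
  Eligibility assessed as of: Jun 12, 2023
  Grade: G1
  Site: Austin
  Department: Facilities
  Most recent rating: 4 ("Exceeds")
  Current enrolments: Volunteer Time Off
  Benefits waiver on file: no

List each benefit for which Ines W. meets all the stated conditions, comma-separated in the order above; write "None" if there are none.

Service from 18 Nov 2022 to Jun 12, 2023: 206 days.
Equity Grant Program — status full-time ✓ (not excluded); 40 hrs/wk ≥ 30 ✓; site Austin ✗ (not Madison or Cork) → not eligible.
Home Office Allowance — status full-time ✓; no waiver, service 206 days ≥ 6 months (≈180 days) ✓; dept Facilities ✗ → not eligible.
Supplemental Life Insurance — no waiver, service 206 days ≥ 45 days ✓; 40 hrs/wk ≥ 24 ✓; grade G1 < G4 ✗ → not eligible.
Annual Bonus Plan — no waiver, service 206 days ≥ 4 weeks (≈28 days) ✓; grade G1 < G7 ✗ → not eligible.
Identity Protection Plan — service 206 days ≥ 1 month (≈30 days) ✓; grade G1 < G4 ✗ → not eligible.
Volunteer Time Off — status full-time ✓ (not excluded); no waiver, service 206 days ≥ 30 days ✓; dept Facilities ✓ → eligible.
Profit Sharing Plan — status full-time ✓ (not excluded); grade G1 < G5 ✗ → not eligible.
RSU Program — grade G1 < G3 ✗ → not eligible.

Volunteer Time Off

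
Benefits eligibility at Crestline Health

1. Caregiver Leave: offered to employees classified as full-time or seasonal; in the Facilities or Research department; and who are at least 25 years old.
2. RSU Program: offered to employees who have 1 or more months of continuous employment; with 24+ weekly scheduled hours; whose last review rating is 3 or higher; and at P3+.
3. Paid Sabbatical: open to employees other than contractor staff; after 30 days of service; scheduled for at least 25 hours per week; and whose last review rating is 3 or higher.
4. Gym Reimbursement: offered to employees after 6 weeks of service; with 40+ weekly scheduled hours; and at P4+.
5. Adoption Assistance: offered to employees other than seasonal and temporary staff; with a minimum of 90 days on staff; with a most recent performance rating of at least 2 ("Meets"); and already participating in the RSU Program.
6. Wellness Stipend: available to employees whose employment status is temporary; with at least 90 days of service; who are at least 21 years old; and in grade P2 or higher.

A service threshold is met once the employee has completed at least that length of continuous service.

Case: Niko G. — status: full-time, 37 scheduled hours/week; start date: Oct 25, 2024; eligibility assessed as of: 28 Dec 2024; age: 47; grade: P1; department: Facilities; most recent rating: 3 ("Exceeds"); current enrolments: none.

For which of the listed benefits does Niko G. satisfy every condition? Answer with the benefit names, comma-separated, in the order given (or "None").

Service from Oct 25, 2024 to 28 Dec 2024: 64 days.
Caregiver Leave — status full-time ✓; dept Facilities ✓; age 47 ≥ 25 ✓ → eligible.
RSU Program — service 64 days ≥ 1 month (≈30 days) ✓; 37 hrs/wk ≥ 24 ✓; rating 3 ≥ 3 ✓; grade P1 < P3 ✗ → not eligible.
Paid Sabbatical — status full-time ✓ (not excluded); service 64 days ≥ 30 days ✓; 37 hrs/wk ≥ 25 ✓; rating 3 ≥ 3 ✓ → eligible.
Gym Reimbursement — service 64 days ≥ 6 weeks (≈42 days) ✓; 37 hrs/wk < 40 ✗ → not eligible.
Adoption Assistance — status full-time ✓ (not excluded); service 64 days < 90 days ✗ → not eligible.
Wellness Stipend — status full-time ✗ (requires temporary) → not eligible.

Caregiver Leave, Paid Sabbatical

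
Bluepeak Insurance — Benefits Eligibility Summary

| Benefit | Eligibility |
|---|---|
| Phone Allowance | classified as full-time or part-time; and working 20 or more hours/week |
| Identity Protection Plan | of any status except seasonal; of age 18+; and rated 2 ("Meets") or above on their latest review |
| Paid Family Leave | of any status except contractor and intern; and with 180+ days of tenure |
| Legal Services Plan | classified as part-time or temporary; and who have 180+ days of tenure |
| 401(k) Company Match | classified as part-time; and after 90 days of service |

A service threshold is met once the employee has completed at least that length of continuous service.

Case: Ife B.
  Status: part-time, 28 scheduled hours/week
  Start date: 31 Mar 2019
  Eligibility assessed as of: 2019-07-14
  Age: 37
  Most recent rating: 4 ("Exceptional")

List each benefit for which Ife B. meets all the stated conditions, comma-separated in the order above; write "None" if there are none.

Service from 31 Mar 2019 to 2019-07-14: 105 days.
Phone Allowance — status part-time ✓; 28 hrs/wk ≥ 20 ✓ → eligible.
Identity Protection Plan — status part-time ✓ (not excluded); age 37 ≥ 18 ✓; rating 4 ≥ 2 ✓ → eligible.
Paid Family Leave — status part-time ✓ (not excluded); service 105 days < 180 days ✗ → not eligible.
Legal Services Plan — status part-time ✓; service 105 days < 180 days ✗ → not eligible.
401(k) Company Match — status part-time ✓; service 105 days ≥ 90 days ✓ → eligible.

Phone Allowance, Identity Protection Plan, 401(k) Company Match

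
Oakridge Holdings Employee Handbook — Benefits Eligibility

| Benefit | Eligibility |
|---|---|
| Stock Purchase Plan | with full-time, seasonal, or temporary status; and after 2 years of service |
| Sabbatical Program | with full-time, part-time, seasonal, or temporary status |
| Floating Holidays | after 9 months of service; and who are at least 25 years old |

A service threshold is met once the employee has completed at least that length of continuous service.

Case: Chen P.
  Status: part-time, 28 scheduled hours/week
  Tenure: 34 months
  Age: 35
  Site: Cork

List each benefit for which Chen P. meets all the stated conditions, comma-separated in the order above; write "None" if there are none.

Sabbatical Program, Floating Holidays

Stock Purchase Plan — status part-time ✗ (requires full-time, seasonal, or temporary) → not eligible.
Sabbatical Program — status part-time ✓ → eligible.
Floating Holidays — service 34 months ≥ 9 months ✓; age 35 ≥ 25 ✓ → eligible.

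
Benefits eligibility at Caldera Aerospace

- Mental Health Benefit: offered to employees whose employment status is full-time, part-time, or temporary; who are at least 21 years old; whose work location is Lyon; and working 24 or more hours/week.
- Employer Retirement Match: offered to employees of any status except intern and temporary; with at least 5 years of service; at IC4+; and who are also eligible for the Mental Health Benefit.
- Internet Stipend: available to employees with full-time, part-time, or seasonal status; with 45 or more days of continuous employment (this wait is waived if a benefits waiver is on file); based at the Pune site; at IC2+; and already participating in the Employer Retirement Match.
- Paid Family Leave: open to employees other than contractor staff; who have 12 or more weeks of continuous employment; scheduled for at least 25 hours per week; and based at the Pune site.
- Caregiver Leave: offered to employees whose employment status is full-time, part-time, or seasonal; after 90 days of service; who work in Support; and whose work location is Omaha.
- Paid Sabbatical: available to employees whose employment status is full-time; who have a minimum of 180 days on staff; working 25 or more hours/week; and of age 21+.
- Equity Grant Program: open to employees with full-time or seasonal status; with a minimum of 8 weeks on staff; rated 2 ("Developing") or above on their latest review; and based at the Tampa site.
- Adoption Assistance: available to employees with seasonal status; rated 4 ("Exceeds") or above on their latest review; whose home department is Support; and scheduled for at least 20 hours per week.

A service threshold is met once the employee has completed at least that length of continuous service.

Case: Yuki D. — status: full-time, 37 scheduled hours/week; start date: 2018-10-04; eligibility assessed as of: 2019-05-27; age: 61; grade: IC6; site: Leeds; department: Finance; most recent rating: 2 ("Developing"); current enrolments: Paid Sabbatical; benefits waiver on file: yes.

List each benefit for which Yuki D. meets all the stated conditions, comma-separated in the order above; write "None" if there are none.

Paid Sabbatical

Service from 2018-10-04 to 2019-05-27: 235 days.
Mental Health Benefit — status full-time ✓; age 61 ≥ 21 ✓; site Leeds ✗ (not Lyon) → not eligible.
Employer Retirement Match — status full-time ✓ (not excluded); service 235 days < 5 years (≈1825 days) ✗ → not eligible.
Internet Stipend — status full-time ✓; benefits waiver on file ✓; site Leeds ✗ (not Pune) → not eligible.
Paid Family Leave — status full-time ✓ (not excluded); service 235 days ≥ 12 weeks (≈84 days) ✓; 37 hrs/wk ≥ 25 ✓; site Leeds ✗ (not Pune) → not eligible.
Caregiver Leave — status full-time ✓; service 235 days ≥ 90 days ✓; dept Finance ✗ → not eligible.
Paid Sabbatical — status full-time ✓; service 235 days ≥ 180 days ✓; 37 hrs/wk ≥ 25 ✓; age 61 ≥ 21 ✓ → eligible.
Equity Grant Program — status full-time ✓; service 235 days ≥ 8 weeks (≈56 days) ✓; rating 2 ≥ 2 ✓; site Leeds ✗ (not Tampa) → not eligible.
Adoption Assistance — status full-time ✗ (requires seasonal) → not eligible.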